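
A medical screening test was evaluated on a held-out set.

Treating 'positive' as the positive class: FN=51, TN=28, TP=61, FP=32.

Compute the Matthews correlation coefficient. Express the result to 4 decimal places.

0.0108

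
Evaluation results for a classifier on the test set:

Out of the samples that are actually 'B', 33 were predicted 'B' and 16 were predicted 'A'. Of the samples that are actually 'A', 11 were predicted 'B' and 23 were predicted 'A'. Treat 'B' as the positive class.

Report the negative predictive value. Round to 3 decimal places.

NPV = TN/(TN+FN) = 23/(23+16) = 0.590

0.590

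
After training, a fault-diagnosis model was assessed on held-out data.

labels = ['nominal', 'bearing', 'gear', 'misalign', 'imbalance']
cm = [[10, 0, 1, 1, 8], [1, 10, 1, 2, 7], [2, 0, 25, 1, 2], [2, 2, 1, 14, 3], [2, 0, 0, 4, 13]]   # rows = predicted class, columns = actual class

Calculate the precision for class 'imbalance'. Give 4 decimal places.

0.6842

Treat 'imbalance' as positive and all other classes as negative.
precision = TP/(TP+FP).
imbalance: TP=13, FP=2+0+0+4=6 → 13/19 = 0.68421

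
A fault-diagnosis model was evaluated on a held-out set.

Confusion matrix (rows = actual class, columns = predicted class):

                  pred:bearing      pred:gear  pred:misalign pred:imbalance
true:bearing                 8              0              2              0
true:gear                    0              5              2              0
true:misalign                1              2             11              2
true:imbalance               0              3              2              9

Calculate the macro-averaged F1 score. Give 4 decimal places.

Per-class F1 score (2·TP/(2·TP+FP+FN)):
  bearing: TP=8, FP=0+1+0=1, FN=0+2+0=2 → 16/19 = 0.84211
  gear: TP=5, FP=0+2+3=5, FN=0+2+0=2 → 10/17 = 0.58824
  misalign: TP=11, FP=2+2+2=6, FN=1+2+2=5 → 22/33 = 0.66667
  imbalance: TP=9, FP=0+0+2=2, FN=0+3+2=5 → 18/25 = 0.72000
Macro-F1 score = mean = (0.84211 + 0.58824 + 0.66667 + 0.72000) / 4 = 0.7043

0.7043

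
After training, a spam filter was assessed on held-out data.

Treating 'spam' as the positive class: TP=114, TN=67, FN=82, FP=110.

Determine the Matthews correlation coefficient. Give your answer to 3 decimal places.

MCC = (TP·TN − FP·FN) / √((TP+FP)(TP+FN)(TN+FP)(TN+FN))
Numerator = 114·67 − 110·82 = -1382
Denominator = √(224·196·177·149) = √1157880192 = 34027.6386
MCC = -1382 / 34027.6386 = -0.041

-0.041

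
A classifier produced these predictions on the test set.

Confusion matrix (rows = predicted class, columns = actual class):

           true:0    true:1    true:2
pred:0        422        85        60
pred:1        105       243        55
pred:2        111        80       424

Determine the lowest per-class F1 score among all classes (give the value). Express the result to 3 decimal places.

0.599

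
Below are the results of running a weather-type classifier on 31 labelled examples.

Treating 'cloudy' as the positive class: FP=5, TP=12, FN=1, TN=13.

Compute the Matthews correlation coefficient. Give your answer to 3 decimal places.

MCC = (TP·TN − FP·FN) / √((TP+FP)(TP+FN)(TN+FP)(TN+FN))
Numerator = 12·13 − 5·1 = 151
Denominator = √(17·13·18·14) = √55692 = 235.9915
MCC = 151 / 235.9915 = 0.640

0.640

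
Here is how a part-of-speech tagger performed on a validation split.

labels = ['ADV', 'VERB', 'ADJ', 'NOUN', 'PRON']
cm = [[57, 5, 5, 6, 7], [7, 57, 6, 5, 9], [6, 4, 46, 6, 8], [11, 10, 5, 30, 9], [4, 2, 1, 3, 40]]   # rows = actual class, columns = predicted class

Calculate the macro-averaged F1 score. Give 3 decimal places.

Per-class F1 score (2·TP/(2·TP+FP+FN)):
  ADV: TP=57, FP=7+6+11+4=28, FN=5+5+6+7=23 → 114/165 = 0.6909
  VERB: TP=57, FP=5+4+10+2=21, FN=7+6+5+9=27 → 114/162 = 0.7037
  ADJ: TP=46, FP=5+6+5+1=17, FN=6+4+6+8=24 → 92/133 = 0.6917
  NOUN: TP=30, FP=6+5+6+3=20, FN=11+10+5+9=35 → 60/115 = 0.5217
  PRON: TP=40, FP=7+9+8+9=33, FN=4+2+1+3=10 → 80/123 = 0.6504
Macro-F1 score = mean = (0.6909 + 0.7037 + 0.6917 + 0.5217 + 0.6504) / 5 = 0.652

0.652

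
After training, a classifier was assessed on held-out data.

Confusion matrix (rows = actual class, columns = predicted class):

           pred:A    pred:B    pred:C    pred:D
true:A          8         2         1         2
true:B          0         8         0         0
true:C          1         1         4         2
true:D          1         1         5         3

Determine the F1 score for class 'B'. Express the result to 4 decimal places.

0.8000

One-vs-rest for 'B': TP = diagonal; FP = other classes predicted 'B'; FN = 'B' predicted as other.
F1 score = 2·TP/(2·TP+FP+FN).
B: TP=8, FP=2+1+1=4, FN=0+0+0=0 → 16/20 = 0.80000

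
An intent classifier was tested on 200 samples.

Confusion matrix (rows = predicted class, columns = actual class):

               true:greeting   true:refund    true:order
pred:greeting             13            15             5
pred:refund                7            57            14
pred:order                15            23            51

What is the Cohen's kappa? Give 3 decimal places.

0.373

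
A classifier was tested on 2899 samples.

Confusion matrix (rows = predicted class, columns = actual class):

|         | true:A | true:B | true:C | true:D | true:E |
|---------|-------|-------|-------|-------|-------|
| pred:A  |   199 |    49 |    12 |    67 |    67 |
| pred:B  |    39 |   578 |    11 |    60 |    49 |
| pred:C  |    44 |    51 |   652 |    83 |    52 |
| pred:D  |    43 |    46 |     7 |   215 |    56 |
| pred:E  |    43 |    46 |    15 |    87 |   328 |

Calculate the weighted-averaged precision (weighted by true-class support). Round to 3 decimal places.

0.674

Per-class precision (TP/(TP+FP)):
  A: TP=199, FP=49+12+67+67=195 → 199/394 = 0.5051
  B: TP=578, FP=39+11+60+49=159 → 578/737 = 0.7843
  C: TP=652, FP=44+51+83+52=230 → 652/882 = 0.7392
  D: TP=215, FP=43+46+7+56=152 → 215/367 = 0.5858
  E: TP=328, FP=43+46+15+87=191 → 328/519 = 0.6320
Weighted-precision = Σ (supportᵢ/N)·precisionᵢ with N=2899: (368/2899)·0.5051 + (770/2899)·0.7843 + (697/2899)·0.7392 + (512/2899)·0.5858 + (552/2899)·0.6320 = 0.674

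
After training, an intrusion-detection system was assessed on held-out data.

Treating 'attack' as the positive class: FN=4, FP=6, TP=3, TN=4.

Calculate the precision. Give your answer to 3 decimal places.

0.333

Precision = TP/(TP+FP) = 3/(3+6) = 3/9 = 0.333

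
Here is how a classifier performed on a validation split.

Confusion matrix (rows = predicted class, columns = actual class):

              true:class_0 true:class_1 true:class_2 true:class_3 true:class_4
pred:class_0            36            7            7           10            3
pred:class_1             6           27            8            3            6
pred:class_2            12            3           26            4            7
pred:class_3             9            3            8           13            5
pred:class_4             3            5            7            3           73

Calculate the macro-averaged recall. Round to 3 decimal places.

0.556

Per-class recall (TP/(TP+FN)):
  class_0: TP=36, FN=6+12+9+3=30 → 36/66 = 0.5455
  class_1: TP=27, FN=7+3+3+5=18 → 27/45 = 0.6000
  class_2: TP=26, FN=7+8+8+7=30 → 26/56 = 0.4643
  class_3: TP=13, FN=10+3+4+3=20 → 13/33 = 0.3939
  class_4: TP=73, FN=3+6+7+5=21 → 73/94 = 0.7766
Macro-recall = mean = (0.5455 + 0.6000 + 0.4643 + 0.3939 + 0.7766) / 5 = 0.556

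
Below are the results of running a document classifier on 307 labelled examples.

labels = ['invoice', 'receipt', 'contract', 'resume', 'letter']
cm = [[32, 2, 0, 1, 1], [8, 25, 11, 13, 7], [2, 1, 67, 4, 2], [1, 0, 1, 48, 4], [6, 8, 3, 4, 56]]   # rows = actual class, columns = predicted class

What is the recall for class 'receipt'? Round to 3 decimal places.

Treat 'receipt' as positive and all other classes as negative.
recall = TP/(TP+FN).
receipt: TP=25, FN=8+11+13+7=39 → 25/64 = 0.3906

0.391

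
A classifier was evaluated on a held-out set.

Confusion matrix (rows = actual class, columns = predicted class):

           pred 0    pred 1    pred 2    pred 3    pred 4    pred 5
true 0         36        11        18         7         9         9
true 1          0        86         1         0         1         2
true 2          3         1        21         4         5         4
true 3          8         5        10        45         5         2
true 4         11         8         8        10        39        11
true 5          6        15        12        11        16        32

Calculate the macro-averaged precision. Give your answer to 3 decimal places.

Per-class precision (TP/(TP+FP)):
  0: TP=36, FP=0+3+8+11+6=28 → 36/64 = 0.5625
  1: TP=86, FP=11+1+5+8+15=40 → 86/126 = 0.6825
  2: TP=21, FP=18+1+10+8+12=49 → 21/70 = 0.3000
  3: TP=45, FP=7+0+4+10+11=32 → 45/77 = 0.5844
  4: TP=39, FP=9+1+5+5+16=36 → 39/75 = 0.5200
  5: TP=32, FP=9+2+4+2+11=28 → 32/60 = 0.5333
Macro-precision = mean = (0.5625 + 0.6825 + 0.3000 + 0.5844 + 0.5200 + 0.5333) / 6 = 0.530

0.530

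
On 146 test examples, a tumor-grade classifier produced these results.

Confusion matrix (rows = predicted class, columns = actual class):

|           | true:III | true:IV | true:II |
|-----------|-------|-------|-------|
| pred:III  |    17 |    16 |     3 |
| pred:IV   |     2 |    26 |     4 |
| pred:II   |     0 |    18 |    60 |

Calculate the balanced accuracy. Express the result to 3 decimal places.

Balanced accuracy = mean of per-class recall.
  III: recall = 17/19 = 0.8947
  IV: recall = 26/60 = 0.4333
  II: recall = 60/67 = 0.8955
Mean = (0.8947 + 0.4333 + 0.8955) / 3 = 0.741

0.741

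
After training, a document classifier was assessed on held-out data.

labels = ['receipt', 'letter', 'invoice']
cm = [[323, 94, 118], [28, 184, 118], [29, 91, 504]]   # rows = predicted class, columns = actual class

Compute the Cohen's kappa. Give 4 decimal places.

Observed agreement pₒ = trace/N = 1011/1489 = 0.67898
Expected agreement pₑ = Σ (rowᵢ·colᵢ)/N² = (380·535 + 369·330 + 740·624)/1489² = 0.35489
κ = (pₒ − pₑ)/(1 − pₑ) = (0.67898 − 0.35489)/(1 − 0.35489) = 0.5024

0.5024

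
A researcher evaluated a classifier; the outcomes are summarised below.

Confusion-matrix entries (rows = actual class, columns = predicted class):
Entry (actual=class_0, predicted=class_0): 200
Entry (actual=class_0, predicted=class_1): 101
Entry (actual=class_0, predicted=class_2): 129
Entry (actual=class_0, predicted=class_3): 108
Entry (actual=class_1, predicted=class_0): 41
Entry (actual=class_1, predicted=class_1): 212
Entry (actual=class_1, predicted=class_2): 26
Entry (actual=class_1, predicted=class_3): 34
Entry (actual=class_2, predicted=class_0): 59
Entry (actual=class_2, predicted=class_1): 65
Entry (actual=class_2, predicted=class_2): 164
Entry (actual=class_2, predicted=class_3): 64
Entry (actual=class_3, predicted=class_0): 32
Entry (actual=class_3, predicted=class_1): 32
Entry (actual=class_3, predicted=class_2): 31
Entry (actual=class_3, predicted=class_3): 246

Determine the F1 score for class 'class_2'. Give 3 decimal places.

One-vs-rest for 'class_2': TP = diagonal; FP = other classes predicted 'class_2'; FN = 'class_2' predicted as other.
F1 score = 2·TP/(2·TP+FP+FN).
class_2: TP=164, FP=129+26+31=186, FN=59+65+64=188 → 328/702 = 0.4672

0.467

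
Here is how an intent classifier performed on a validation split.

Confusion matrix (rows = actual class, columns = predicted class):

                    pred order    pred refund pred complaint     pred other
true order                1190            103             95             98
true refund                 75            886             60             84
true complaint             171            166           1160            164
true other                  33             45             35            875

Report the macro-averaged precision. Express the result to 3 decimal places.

0.781

Per-class precision (TP/(TP+FP)):
  order: TP=1190, FP=75+171+33=279 → 1190/1469 = 0.8101
  refund: TP=886, FP=103+166+45=314 → 886/1200 = 0.7383
  complaint: TP=1160, FP=95+60+35=190 → 1160/1350 = 0.8593
  other: TP=875, FP=98+84+164=346 → 875/1221 = 0.7166
Macro-precision = mean = (0.8101 + 0.7383 + 0.8593 + 0.7166) / 4 = 0.781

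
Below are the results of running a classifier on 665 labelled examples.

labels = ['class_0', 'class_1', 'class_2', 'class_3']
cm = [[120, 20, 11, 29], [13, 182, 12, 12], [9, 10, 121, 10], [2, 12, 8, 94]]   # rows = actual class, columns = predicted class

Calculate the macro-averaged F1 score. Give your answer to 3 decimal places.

Per-class F1 score (2·TP/(2·TP+FP+FN)):
  class_0: TP=120, FP=13+9+2=24, FN=20+11+29=60 → 240/324 = 0.7407
  class_1: TP=182, FP=20+10+12=42, FN=13+12+12=37 → 364/443 = 0.8217
  class_2: TP=121, FP=11+12+8=31, FN=9+10+10=29 → 242/302 = 0.8013
  class_3: TP=94, FP=29+12+10=51, FN=2+12+8=22 → 188/261 = 0.7203
Macro-F1 score = mean = (0.7407 + 0.8217 + 0.8013 + 0.7203) / 4 = 0.771

0.771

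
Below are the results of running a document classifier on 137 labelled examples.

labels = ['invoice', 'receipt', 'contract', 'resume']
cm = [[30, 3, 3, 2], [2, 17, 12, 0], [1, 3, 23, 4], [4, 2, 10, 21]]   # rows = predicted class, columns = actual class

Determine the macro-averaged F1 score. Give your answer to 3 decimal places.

0.661

Per-class F1 score (2·TP/(2·TP+FP+FN)):
  invoice: TP=30, FP=3+3+2=8, FN=2+1+4=7 → 60/75 = 0.8000
  receipt: TP=17, FP=2+12+0=14, FN=3+3+2=8 → 34/56 = 0.6071
  contract: TP=23, FP=1+3+4=8, FN=3+12+10=25 → 46/79 = 0.5823
  resume: TP=21, FP=4+2+10=16, FN=2+0+4=6 → 42/64 = 0.6563
Macro-F1 score = mean = (0.8000 + 0.6071 + 0.5823 + 0.6563) / 4 = 0.661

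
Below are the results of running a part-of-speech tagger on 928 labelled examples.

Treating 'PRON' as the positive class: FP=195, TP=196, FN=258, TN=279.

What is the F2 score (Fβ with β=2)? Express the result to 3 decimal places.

0.444

Fβ = (1+β²)·TP / ((1+β²)·TP + β²·FN + FP), with β²=4
= 5·196 / (5·196 + 4·258 + 195) = 0.444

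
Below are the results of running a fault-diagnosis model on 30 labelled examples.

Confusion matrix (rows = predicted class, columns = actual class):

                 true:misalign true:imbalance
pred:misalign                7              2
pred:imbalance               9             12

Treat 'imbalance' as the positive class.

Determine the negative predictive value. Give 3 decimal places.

NPV = TN/(TN+FN) = 7/(7+2) = 0.778

0.778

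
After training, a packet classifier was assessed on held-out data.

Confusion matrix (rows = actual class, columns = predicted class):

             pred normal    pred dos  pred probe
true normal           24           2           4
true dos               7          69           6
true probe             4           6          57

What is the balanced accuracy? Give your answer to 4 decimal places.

0.8307

Balanced accuracy = mean of per-class recall.
  normal: recall = 24/30 = 0.80000
  dos: recall = 69/82 = 0.84146
  probe: recall = 57/67 = 0.85075
Mean = (0.80000 + 0.84146 + 0.85075) / 3 = 0.8307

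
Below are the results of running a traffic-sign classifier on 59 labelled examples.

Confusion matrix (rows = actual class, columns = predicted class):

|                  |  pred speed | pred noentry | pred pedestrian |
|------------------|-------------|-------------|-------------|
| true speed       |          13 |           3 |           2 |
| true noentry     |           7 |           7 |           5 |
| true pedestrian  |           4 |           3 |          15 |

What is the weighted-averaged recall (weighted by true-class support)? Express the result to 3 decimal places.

Per-class recall (TP/(TP+FN)):
  speed: TP=13, FN=3+2=5 → 13/18 = 0.7222
  noentry: TP=7, FN=7+5=12 → 7/19 = 0.3684
  pedestrian: TP=15, FN=4+3=7 → 15/22 = 0.6818
Weighted-recall = Σ (supportᵢ/N)·recallᵢ with N=59: (18/59)·0.7222 + (19/59)·0.3684 + (22/59)·0.6818 = 0.593

0.593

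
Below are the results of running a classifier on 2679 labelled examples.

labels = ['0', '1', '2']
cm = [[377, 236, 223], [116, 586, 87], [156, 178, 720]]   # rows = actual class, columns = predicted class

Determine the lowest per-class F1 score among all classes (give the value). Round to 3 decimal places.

Per-class F1 score (2·TP/(2·TP+FP+FN)):
  0: TP=377, FP=116+156=272, FN=236+223=459 → 754/1485 = 0.5077
  1: TP=586, FP=236+178=414, FN=116+87=203 → 1172/1789 = 0.6551
  2: TP=720, FP=223+87=310, FN=156+178=334 → 1440/2084 = 0.6910
Lowest is class '0' with F1 score = 0.508.

0.508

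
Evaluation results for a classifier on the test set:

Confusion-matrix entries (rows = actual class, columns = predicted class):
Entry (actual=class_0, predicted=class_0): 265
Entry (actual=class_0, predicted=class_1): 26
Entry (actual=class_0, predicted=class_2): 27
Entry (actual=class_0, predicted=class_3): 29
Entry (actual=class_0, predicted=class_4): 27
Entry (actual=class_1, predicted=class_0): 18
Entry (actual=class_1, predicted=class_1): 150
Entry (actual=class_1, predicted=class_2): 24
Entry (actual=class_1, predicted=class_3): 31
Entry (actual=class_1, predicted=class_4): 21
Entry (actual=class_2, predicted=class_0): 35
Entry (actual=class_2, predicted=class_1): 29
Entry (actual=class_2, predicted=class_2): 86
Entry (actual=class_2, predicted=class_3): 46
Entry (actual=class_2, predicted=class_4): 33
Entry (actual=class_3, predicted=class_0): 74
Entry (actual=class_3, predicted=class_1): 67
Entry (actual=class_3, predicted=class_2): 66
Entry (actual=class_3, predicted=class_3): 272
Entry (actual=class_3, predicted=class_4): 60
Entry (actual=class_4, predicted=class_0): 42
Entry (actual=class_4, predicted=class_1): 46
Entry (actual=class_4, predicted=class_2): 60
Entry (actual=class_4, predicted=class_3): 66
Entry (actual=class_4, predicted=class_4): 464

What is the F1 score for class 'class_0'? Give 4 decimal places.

0.6559

Treat 'class_0' as positive and all other classes as negative.
F1 score = 2·TP/(2·TP+FP+FN).
class_0: TP=265, FP=18+35+74+42=169, FN=26+27+29+27=109 → 530/808 = 0.65594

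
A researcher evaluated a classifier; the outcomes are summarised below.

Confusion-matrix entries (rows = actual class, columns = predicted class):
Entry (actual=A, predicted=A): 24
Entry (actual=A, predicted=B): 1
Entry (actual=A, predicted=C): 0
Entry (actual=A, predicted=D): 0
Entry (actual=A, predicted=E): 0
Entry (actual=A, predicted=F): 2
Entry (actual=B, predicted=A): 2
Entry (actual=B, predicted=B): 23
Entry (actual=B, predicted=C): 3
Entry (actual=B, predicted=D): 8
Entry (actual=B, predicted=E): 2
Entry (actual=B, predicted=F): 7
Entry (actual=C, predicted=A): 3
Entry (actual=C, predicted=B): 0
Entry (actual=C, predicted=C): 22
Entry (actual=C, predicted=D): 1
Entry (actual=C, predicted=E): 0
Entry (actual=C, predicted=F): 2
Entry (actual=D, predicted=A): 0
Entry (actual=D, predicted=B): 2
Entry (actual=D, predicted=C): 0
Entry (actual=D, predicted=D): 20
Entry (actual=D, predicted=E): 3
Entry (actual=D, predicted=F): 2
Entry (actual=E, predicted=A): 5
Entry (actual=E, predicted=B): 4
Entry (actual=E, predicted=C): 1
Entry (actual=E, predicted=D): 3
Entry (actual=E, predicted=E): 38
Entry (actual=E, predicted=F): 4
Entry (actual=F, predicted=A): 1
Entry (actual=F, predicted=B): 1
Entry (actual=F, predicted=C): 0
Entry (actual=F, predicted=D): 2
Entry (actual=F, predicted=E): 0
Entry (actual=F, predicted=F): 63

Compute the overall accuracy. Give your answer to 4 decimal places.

Accuracy = trace / total = (24+23+22+20+38+63=190) / 249 = 190/249 = 0.7631

0.7631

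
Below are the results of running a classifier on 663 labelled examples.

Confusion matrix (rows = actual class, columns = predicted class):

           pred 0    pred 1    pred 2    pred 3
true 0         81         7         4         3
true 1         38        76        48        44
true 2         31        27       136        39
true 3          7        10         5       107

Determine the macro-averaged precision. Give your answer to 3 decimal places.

Per-class precision (TP/(TP+FP)):
  0: TP=81, FP=38+31+7=76 → 81/157 = 0.5159
  1: TP=76, FP=7+27+10=44 → 76/120 = 0.6333
  2: TP=136, FP=4+48+5=57 → 136/193 = 0.7047
  3: TP=107, FP=3+44+39=86 → 107/193 = 0.5544
Macro-precision = mean = (0.5159 + 0.6333 + 0.7047 + 0.5544) / 4 = 0.602

0.602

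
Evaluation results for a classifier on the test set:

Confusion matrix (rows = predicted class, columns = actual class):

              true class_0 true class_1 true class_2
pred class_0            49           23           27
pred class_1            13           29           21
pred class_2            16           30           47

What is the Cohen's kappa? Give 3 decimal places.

Observed agreement pₒ = trace/N = 125/255 = 0.4902
Expected agreement pₑ = Σ (rowᵢ·colᵢ)/N² = (78·99 + 82·63 + 95·93)/255² = 0.3341
κ = (pₒ − pₑ)/(1 − pₑ) = (0.4902 − 0.3341)/(1 − 0.3341) = 0.234

0.234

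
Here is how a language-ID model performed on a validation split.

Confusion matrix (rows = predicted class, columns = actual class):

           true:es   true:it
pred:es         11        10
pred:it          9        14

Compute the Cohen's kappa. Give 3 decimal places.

Observed agreement pₒ = trace/N = 25/44 = 0.5682
Expected agreement pₑ = Σ (rowᵢ·colᵢ)/N² = (20·21 + 24·23)/44² = 0.5021
κ = (pₒ − pₑ)/(1 − pₑ) = (0.5682 − 0.5021)/(1 − 0.5021) = 0.133

0.133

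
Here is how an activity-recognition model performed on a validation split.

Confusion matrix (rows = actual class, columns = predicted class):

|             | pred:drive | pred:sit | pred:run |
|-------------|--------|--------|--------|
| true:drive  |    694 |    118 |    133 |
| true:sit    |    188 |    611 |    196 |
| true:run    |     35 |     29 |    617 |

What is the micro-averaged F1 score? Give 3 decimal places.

Micro-averaging pools counts across classes: ΣTP=1922, ΣFP=699, ΣFN=699.
Micro-F1 score = 2·TP/(2·TP+FP+FN) on pooled counts = 0.733 (equals overall accuracy in single-label multiclass).

0.733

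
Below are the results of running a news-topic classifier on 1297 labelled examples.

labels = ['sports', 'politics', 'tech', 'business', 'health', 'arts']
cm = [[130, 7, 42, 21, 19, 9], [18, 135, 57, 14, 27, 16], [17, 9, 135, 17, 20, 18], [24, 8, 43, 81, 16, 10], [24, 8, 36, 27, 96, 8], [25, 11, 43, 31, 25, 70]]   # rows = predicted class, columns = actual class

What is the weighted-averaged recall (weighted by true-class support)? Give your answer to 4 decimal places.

Per-class recall (TP/(TP+FN)):
  sports: TP=130, FN=18+17+24+24+25=108 → 130/238 = 0.54622
  politics: TP=135, FN=7+9+8+8+11=43 → 135/178 = 0.75843
  tech: TP=135, FN=42+57+43+36+43=221 → 135/356 = 0.37921
  business: TP=81, FN=21+14+17+27+31=110 → 81/191 = 0.42408
  health: TP=96, FN=19+27+20+16+25=107 → 96/203 = 0.47291
  arts: TP=70, FN=9+16+18+10+8=61 → 70/131 = 0.53435
Weighted-recall = Σ (supportᵢ/N)·recallᵢ with N=1297: (238/1297)·0.54622 + (178/1297)·0.75843 + (356/1297)·0.37921 + (191/1297)·0.42408 + (203/1297)·0.47291 + (131/1297)·0.53435 = 0.4988

0.4988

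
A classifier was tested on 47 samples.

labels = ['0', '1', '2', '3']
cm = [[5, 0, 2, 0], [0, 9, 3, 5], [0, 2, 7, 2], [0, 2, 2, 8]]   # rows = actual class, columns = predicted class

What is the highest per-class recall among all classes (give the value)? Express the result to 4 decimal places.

Per-class recall (TP/(TP+FN)):
  0: TP=5, FN=0+2+0=2 → 5/7 = 0.71429
  1: TP=9, FN=0+3+5=8 → 9/17 = 0.52941
  2: TP=7, FN=0+2+2=4 → 7/11 = 0.63636
  3: TP=8, FN=0+2+2=4 → 8/12 = 0.66667
Highest is class '0' with recall = 0.7143.

0.7143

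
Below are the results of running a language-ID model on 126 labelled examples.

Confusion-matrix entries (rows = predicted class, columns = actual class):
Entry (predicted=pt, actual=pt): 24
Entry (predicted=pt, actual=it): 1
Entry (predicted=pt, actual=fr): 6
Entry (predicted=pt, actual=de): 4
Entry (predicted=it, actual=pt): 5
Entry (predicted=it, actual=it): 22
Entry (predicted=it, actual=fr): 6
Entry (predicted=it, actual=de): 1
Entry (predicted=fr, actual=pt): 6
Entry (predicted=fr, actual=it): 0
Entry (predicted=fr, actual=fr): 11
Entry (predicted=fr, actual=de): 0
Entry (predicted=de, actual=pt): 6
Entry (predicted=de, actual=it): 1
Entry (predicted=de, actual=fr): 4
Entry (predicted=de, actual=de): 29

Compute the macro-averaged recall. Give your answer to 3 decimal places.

0.691

Per-class recall (TP/(TP+FN)):
  pt: TP=24, FN=5+6+6=17 → 24/41 = 0.5854
  it: TP=22, FN=1+0+1=2 → 22/24 = 0.9167
  fr: TP=11, FN=6+6+4=16 → 11/27 = 0.4074
  de: TP=29, FN=4+1+0=5 → 29/34 = 0.8529
Macro-recall = mean = (0.5854 + 0.9167 + 0.4074 + 0.8529) / 4 = 0.691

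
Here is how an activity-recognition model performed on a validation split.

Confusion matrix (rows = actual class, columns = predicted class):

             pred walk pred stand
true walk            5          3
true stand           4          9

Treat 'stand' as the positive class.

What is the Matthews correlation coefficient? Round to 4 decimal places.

MCC = (TP·TN − FP·FN) / √((TP+FP)(TP+FN)(TN+FP)(TN+FN))
Numerator = 9·5 − 3·4 = 33
Denominator = √(12·13·8·9) = √11232 = 105.9811
MCC = 33 / 105.9811 = 0.3114

0.3114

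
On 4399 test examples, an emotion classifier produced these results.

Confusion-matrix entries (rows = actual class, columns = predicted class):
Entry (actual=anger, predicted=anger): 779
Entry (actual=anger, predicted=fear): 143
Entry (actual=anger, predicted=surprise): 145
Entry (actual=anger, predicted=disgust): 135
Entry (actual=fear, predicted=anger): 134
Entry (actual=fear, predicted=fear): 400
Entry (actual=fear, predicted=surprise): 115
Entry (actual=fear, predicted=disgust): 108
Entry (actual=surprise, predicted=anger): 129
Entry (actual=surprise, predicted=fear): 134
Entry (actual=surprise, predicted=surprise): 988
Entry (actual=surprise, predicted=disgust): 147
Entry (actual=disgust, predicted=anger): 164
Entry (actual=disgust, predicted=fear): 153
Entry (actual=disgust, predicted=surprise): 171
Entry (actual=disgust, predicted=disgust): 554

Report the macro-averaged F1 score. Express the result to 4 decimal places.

0.6026

Per-class F1 score (2·TP/(2·TP+FP+FN)):
  anger: TP=779, FP=134+129+164=427, FN=143+145+135=423 → 1558/2408 = 0.64701
  fear: TP=400, FP=143+134+153=430, FN=134+115+108=357 → 800/1587 = 0.50410
  surprise: TP=988, FP=145+115+171=431, FN=129+134+147=410 → 1976/2817 = 0.70146
  disgust: TP=554, FP=135+108+147=390, FN=164+153+171=488 → 1108/1986 = 0.55791
Macro-F1 score = mean = (0.64701 + 0.50410 + 0.70146 + 0.55791) / 4 = 0.6026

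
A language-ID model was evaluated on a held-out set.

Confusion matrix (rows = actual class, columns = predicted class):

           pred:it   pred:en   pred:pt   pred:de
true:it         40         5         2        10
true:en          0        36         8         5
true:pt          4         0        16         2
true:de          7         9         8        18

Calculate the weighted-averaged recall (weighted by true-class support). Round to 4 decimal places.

Per-class recall (TP/(TP+FN)):
  it: TP=40, FN=5+2+10=17 → 40/57 = 0.70175
  en: TP=36, FN=0+8+5=13 → 36/49 = 0.73469
  pt: TP=16, FN=4+0+2=6 → 16/22 = 0.72727
  de: TP=18, FN=7+9+8=24 → 18/42 = 0.42857
Weighted-recall = Σ (supportᵢ/N)·recallᵢ with N=170: (57/170)·0.70175 + (49/170)·0.73469 + (22/170)·0.72727 + (42/170)·0.42857 = 0.6471

0.6471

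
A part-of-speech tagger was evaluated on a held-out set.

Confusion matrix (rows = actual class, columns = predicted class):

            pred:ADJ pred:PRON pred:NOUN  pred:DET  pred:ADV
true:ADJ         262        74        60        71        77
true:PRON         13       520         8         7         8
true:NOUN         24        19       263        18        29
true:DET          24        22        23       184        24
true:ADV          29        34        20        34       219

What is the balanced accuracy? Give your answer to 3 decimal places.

0.696

Balanced accuracy = mean of per-class recall.
  ADJ: recall = 262/544 = 0.4816
  PRON: recall = 520/556 = 0.9353
  NOUN: recall = 263/353 = 0.7450
  DET: recall = 184/277 = 0.6643
  ADV: recall = 219/336 = 0.6518
Mean = (0.4816 + 0.9353 + 0.7450 + 0.6643 + 0.6518) / 5 = 0.696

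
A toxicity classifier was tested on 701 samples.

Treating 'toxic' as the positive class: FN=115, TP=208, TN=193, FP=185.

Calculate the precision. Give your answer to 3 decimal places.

Precision = TP/(TP+FP) = 208/(208+185) = 208/393 = 0.529

0.529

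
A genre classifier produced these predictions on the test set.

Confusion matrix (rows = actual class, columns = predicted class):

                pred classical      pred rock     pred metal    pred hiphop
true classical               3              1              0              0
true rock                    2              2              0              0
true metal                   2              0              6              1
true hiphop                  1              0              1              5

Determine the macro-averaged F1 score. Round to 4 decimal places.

0.6477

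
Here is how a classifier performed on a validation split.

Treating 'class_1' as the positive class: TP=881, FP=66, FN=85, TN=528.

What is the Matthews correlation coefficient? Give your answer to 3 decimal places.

MCC = (TP·TN − FP·FN) / √((TP+FP)(TP+FN)(TN+FP)(TN+FN))
Numerator = 881·528 − 66·85 = 459558
Denominator = √(947·966·594·613) = √333099533844 = 577147.7574
MCC = 459558 / 577147.7574 = 0.796

0.796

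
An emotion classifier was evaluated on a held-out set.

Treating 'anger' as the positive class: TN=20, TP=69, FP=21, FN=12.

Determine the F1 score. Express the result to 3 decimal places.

0.807

Precision = TP/(TP+FP) = 69/90 = 0.7667
Recall = TP/(TP+FN) = 69/81 = 0.8519
F1 = 2·TP/(2·TP+FP+FN) = 138/171 = 0.807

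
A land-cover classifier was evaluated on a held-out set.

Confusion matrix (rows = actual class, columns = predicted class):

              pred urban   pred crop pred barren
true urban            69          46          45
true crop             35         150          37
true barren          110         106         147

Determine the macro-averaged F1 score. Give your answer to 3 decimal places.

Per-class F1 score (2·TP/(2·TP+FP+FN)):
  urban: TP=69, FP=35+110=145, FN=46+45=91 → 138/374 = 0.3690
  crop: TP=150, FP=46+106=152, FN=35+37=72 → 300/524 = 0.5725
  barren: TP=147, FP=45+37=82, FN=110+106=216 → 294/592 = 0.4966
Macro-F1 score = mean = (0.3690 + 0.5725 + 0.4966) / 3 = 0.479

0.479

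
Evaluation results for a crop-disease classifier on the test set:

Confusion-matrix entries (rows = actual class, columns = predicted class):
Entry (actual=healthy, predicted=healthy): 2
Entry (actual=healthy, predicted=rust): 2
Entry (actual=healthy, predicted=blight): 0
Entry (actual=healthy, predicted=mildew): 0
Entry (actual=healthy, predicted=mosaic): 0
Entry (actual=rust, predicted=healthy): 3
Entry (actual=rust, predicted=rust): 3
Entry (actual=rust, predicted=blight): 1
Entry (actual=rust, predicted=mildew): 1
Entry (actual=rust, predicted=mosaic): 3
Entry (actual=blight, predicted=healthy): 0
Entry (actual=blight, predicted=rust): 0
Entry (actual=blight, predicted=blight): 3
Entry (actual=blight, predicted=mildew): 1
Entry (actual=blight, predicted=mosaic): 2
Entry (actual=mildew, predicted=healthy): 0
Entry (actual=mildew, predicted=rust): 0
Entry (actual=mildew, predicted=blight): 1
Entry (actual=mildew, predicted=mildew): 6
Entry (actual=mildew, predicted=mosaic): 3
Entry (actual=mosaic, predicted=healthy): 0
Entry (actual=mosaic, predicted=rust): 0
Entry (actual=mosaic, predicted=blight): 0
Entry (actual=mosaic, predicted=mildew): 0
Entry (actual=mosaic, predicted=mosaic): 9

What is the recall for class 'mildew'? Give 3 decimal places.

0.600

One-vs-rest for 'mildew': TP = diagonal; FP = other classes predicted 'mildew'; FN = 'mildew' predicted as other.
recall = TP/(TP+FN).
mildew: TP=6, FN=0+0+1+3=4 → 6/10 = 0.6000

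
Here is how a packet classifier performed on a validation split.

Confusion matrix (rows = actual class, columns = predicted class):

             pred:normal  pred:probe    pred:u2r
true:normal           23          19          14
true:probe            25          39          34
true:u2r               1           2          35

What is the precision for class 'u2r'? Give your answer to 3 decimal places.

0.422

Take TP from the diagonal, FP from the rest of the 'u2r' prediction marginal, FN from the rest of the 'u2r' actual marginal.
precision = TP/(TP+FP).
u2r: TP=35, FP=14+34=48 → 35/83 = 0.4217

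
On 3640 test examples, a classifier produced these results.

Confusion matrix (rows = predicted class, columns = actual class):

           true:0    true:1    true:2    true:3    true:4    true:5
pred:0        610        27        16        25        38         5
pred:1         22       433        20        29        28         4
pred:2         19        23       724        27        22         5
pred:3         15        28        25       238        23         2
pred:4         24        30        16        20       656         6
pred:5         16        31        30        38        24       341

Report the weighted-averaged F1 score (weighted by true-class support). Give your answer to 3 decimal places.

0.824

Per-class F1 score (2·TP/(2·TP+FP+FN)):
  0: TP=610, FP=27+16+25+38+5=111, FN=22+19+15+24+16=96 → 1220/1427 = 0.8549
  1: TP=433, FP=22+20+29+28+4=103, FN=27+23+28+30+31=139 → 866/1108 = 0.7816
  2: TP=724, FP=19+23+27+22+5=96, FN=16+20+25+16+30=107 → 1448/1651 = 0.8770
  3: TP=238, FP=15+28+25+23+2=93, FN=25+29+27+20+38=139 → 476/708 = 0.6723
  4: TP=656, FP=24+30+16+20+6=96, FN=38+28+22+23+24=135 → 1312/1543 = 0.8503
  5: TP=341, FP=16+31+30+38+24=139, FN=5+4+5+2+6=22 → 682/843 = 0.8090
Weighted-F1 score = Σ (supportᵢ/N)·F1 scoreᵢ with N=3640: (706/3640)·0.8549 + (572/3640)·0.7816 + (831/3640)·0.8770 + (377/3640)·0.6723 + (791/3640)·0.8503 + (363/3640)·0.8090 = 0.824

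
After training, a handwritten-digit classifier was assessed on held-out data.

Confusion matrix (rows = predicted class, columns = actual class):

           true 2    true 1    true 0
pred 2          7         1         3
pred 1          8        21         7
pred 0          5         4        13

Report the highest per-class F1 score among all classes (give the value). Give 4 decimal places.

0.6774

Per-class F1 score (2·TP/(2·TP+FP+FN)):
  2: TP=7, FP=1+3=4, FN=8+5=13 → 14/31 = 0.45161
  1: TP=21, FP=8+7=15, FN=1+4=5 → 42/62 = 0.67742
  0: TP=13, FP=5+4=9, FN=3+7=10 → 26/45 = 0.57778
Highest is class '1' with F1 score = 0.6774.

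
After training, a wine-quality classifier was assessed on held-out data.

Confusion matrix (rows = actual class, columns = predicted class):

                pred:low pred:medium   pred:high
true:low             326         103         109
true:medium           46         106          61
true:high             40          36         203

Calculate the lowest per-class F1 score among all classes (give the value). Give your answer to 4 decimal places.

0.4629

Per-class F1 score (2·TP/(2·TP+FP+FN)):
  low: TP=326, FP=46+40=86, FN=103+109=212 → 652/950 = 0.68632
  medium: TP=106, FP=103+36=139, FN=46+61=107 → 212/458 = 0.46288
  high: TP=203, FP=109+61=170, FN=40+36=76 → 406/652 = 0.62270
Lowest is class 'medium' with F1 score = 0.4629.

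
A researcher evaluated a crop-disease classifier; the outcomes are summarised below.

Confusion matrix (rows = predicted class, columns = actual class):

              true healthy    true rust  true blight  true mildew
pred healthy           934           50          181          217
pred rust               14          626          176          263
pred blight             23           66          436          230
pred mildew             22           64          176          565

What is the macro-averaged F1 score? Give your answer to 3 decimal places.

Per-class F1 score (2·TP/(2·TP+FP+FN)):
  healthy: TP=934, FP=50+181+217=448, FN=14+23+22=59 → 1868/2375 = 0.7865
  rust: TP=626, FP=14+176+263=453, FN=50+66+64=180 → 1252/1885 = 0.6642
  blight: TP=436, FP=23+66+230=319, FN=181+176+176=533 → 872/1724 = 0.5058
  mildew: TP=565, FP=22+64+176=262, FN=217+263+230=710 → 1130/2102 = 0.5376
Macro-F1 score = mean = (0.7865 + 0.6642 + 0.5058 + 0.5376) / 4 = 0.624

0.624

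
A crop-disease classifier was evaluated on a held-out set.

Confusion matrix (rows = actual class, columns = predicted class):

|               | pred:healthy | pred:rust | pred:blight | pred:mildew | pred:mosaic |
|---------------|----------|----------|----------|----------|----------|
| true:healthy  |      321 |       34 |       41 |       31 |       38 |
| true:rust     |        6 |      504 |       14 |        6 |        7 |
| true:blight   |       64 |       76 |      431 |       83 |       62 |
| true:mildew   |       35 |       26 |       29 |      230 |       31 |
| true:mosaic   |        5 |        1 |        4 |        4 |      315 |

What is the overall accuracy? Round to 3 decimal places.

0.751

Accuracy = trace / total = (321+504+431+230+315=1801) / 2398 = 1801/2398 = 0.751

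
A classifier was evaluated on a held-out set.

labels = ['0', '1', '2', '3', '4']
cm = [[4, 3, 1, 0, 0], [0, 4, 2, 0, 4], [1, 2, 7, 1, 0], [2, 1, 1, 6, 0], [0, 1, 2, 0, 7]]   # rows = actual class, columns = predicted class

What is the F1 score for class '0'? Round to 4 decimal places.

Treat '0' as positive and all other classes as negative.
F1 score = 2·TP/(2·TP+FP+FN).
0: TP=4, FP=0+1+2+0=3, FN=3+1+0+0=4 → 8/15 = 0.53333

0.5333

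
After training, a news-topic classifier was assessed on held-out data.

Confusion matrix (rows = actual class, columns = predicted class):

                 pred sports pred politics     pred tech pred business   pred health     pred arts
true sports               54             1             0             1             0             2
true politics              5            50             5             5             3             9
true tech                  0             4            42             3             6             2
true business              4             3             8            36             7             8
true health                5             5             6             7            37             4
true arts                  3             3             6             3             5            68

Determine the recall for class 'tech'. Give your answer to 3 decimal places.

Treat 'tech' as positive and all other classes as negative.
recall = TP/(TP+FN).
tech: TP=42, FN=0+4+3+6+2=15 → 42/57 = 0.7368

0.737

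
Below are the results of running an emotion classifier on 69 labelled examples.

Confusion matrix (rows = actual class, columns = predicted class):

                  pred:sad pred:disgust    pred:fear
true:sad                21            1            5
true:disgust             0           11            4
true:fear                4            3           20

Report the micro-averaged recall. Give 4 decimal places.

0.7536

Micro-averaging pools counts across classes: ΣTP=52, ΣFP=17, ΣFN=17.
Micro-recall = TP/(TP+FN) on pooled counts = 0.7536 (equals overall accuracy in single-label multiclass).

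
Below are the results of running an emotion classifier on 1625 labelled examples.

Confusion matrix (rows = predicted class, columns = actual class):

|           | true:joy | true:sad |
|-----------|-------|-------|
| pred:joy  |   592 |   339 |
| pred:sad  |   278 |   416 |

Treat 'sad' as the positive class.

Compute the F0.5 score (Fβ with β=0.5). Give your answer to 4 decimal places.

0.5891

Fβ = (1+β²)·TP / ((1+β²)·TP + β²·FN + FP), with β²=1/4
= 1.25·416 / (1.25·416 + 0.25·339 + 278) = 0.5891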